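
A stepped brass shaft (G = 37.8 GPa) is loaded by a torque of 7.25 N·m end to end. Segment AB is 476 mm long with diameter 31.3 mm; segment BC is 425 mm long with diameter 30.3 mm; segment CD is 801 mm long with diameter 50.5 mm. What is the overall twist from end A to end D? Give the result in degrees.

0.126°

J_AB = π(0.0313)⁴/32 = 9.42×10^-8 m⁴; J_BC = π(0.0303)⁴/32 = 8.28×10^-8 m⁴; J_CD = π(0.0505)⁴/32 = 6.39×10^-7 m⁴.
θ = (T/G)·Σ L_i/J_i = (7.250/37.8×10⁹)·(0.476/9.42×10^-8 + 0.425/8.28×10^-8 + 0.801/6.39×10^-7) = 2.195×10^-3 rad.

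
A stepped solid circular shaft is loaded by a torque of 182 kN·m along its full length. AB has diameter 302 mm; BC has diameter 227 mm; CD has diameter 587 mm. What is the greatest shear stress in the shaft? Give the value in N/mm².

Under the same torque, τ_max = 16T/(πd³) is largest where d is smallest — segment BC (d = 227 mm).
τ_max = 16·182000/(π·(0.227)³) = 7.924×10^7 Pa.

79.2 N/mm²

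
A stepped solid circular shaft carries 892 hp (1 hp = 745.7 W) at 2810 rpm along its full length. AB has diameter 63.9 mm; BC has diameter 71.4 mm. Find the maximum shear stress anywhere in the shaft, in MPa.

ω = 2π·2810/60 = 294.3 rad/s, so T = P/ω = 892×745.7 / 294.3 = 2260 N·m.
Under the same torque, τ_max = 16T/(πd³) is largest where d is smallest — segment AB (d = 63.9 mm).
τ_max = 16·2260/(π·(0.0639)³) = 4.412×10^7 Pa.

44.1 MPa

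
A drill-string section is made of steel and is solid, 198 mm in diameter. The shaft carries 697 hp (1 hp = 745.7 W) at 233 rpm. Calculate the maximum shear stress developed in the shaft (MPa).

ω = 2π·233/60 = 24.40 rad/s, so T = P/ω = 697×745.7 / 24.40 = 21300 N·m.
J = πd⁴/32 = π(0.198)⁴/32 = 1.509×10^-4 m⁴.
τ_max = T·r/J = 21300 × 0.0990 / 1.509×10^-4 = 1.398×10^7 Pa.

14.0 MPa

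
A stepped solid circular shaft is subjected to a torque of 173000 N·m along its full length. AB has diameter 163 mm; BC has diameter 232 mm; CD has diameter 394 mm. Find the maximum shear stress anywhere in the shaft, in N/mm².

203 N/mm²

Under the same torque, τ_max = 16T/(πd³) is largest where d is smallest — segment AB (d = 163 mm).
τ_max = 16·173000/(π·(0.163)³) = 2.034×10^8 Pa.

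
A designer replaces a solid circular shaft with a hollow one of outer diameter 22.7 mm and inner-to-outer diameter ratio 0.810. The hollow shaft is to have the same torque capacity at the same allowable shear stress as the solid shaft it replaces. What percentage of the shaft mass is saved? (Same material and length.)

49.9 %

Equal τ_max and T ⇒ the solid shaft needs d_s³ = d_o³(1−k⁴), so d_s = 22.7·(1−0.810⁴)^(1/3) = 18.82 mm.
Area ratio A_h/A_s = d_o²(1−k²)/d_s² = (1−k²)/(1−k⁴)^(2/3) = 0.5005.
Mass saving = 1 − 0.5005 = 49.9 %.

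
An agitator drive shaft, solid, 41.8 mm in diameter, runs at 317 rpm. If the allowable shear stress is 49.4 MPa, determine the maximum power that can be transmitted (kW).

23.5 kW

J = πd⁴/32 = π(0.0418)⁴/32 = 2.997×10^-7 m⁴.
T_max = τ_allow·J/r = 4.94×10^7 × 2.997×10^-7 / 0.0209 = 708.4 N·m.
ω = 2π·317/60 = 33.20 rad/s, so P_max = T_max·ω = 2.352×10^4 W.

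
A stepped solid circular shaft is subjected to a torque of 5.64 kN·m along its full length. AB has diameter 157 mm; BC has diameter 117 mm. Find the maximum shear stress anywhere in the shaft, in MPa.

Under the same torque, τ_max = 16T/(πd³) is largest where d is smallest — segment BC (d = 117 mm).
τ_max = 16·5640/(π·(0.117)³) = 1.793×10^7 Pa.

17.9 MPa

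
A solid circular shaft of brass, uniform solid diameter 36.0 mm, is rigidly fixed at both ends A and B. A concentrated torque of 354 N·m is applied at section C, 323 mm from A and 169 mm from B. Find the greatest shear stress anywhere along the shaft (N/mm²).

25.4 N/mm²

With uniform GJ and both ends fixed, compatibility θ_AC = θ_CB gives T_A·a = T_B·b, together with T_A + T_B = T₀.
T_A = T₀·b/(a+b) = 354.0·169/492.0 = 121.6 N·m; T_B = 232.4 N·m.
τ in each portion: τ_AC = 1.33×10^7 Pa, τ_CB = 2.54×10^7 Pa; maximum is in CB.
τ_max = T_CB·r/J = 232.4·0.0180/1.65×10^-7 = 2.537×10^7 Pa.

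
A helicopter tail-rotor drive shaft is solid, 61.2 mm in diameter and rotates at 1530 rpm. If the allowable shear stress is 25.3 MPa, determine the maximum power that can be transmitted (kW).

182 kW

J = πd⁴/32 = π(0.0612)⁴/32 = 1.377×10^-6 m⁴.
T_max = τ_allow·J/r = 2.53×10^7 × 1.377×10^-6 / 0.0306 = 1139 N·m.
ω = 2π·1530/60 = 160.2 rad/s, so P_max = T_max·ω = 1.824×10^5 W.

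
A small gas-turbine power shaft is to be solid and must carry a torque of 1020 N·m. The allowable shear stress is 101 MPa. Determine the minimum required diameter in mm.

37.2 mm

For a solid shaft τ_max = 16T/(πd³), so d = (16T/(π τ_allow))^(1/3) = (16·1020/(π·1.01×10^8))^(1/3) = 0.03719 m.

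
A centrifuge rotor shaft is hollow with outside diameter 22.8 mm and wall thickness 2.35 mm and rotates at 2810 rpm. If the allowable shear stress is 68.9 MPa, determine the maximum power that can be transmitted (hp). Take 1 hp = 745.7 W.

J = π(d_o⁴ − d_i⁴)/32 = π(0.0228⁴ − 0.0181⁴)/32 = 1.599×10^-8 m⁴.
T_max = τ_allow·J/r = 6.89×10^7 × 1.599×10^-8 / 0.0114 = 96.66 N·m.
ω = 2π·2810/60 = 294.3 rad/s, so P_max = T_max·ω = 2.844×10^4 W.

38.1 hp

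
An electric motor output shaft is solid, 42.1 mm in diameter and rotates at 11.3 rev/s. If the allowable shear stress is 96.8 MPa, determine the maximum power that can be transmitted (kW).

J = πd⁴/32 = π(0.0421)⁴/32 = 3.084×10^-7 m⁴.
T_max = τ_allow·J/r = 9.68×10^7 × 3.084×10^-7 / 0.0210 = 1418 N·m.
ω = 2π·11.3 = 71.00 rad/s, so P_max = T_max·ω = 1.007×10^5 W.

101 kW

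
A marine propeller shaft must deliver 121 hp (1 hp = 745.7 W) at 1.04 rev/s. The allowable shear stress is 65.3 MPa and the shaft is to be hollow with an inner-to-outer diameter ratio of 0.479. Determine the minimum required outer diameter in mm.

104 mm

ω = 2π·1.04 = 6.535 rad/s, so T = P/ω = 121×745.7 / 6.535 = 13810 N·m.
For a hollow shaft with d_i/d_o = 0.479: τ_max = 16T/(π d_o³ (1−k⁴)), so d_o = [16T/(π τ_allow (1−k⁴))]^(1/3) = [16·13810/(π·6.53×10^7·0.9474)]^(1/3) = 0.1044 m.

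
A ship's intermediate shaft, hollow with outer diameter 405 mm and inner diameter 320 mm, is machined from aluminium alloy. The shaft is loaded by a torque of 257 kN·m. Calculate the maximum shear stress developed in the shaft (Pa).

3.23e7 Pa

J = π(d_o⁴ − d_i⁴)/32 = π(0.405⁴ − 0.320⁴)/32 = 1.612×10^-3 m⁴.
τ_max = T·r/J = 257000 × 0.203 / 1.612×10^-3 = 3.229×10^7 Pa.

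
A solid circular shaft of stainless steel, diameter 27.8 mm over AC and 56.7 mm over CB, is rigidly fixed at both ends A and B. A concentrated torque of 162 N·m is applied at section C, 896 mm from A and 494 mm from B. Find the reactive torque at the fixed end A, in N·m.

5.00 N·m

Compatibility: T_A·a/J_AC = T_B·b/J_CB with T_A + T_B = T₀.
J_AC = 5.86×10^-8 m⁴, J_CB = 1.01×10^-6 m⁴, so T_A = T₀·(J_AC/a)/((J_AC/a)+(J_CB/b)) = 5.002 N·m, T_B = 157.0 N·m.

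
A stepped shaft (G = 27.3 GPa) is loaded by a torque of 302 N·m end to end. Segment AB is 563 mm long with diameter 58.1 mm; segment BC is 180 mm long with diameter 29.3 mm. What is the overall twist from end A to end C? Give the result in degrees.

J_AB = π(0.0581)⁴/32 = 1.12×10^-6 m⁴; J_BC = π(0.0293)⁴/32 = 7.24×10^-8 m⁴.
θ = (T/G)·Σ L_i/J_i = (302.0/27.3×10⁹)·(0.563/1.12×10^-6 + 0.180/7.24×10^-8) = 0.03309 rad.

1.90°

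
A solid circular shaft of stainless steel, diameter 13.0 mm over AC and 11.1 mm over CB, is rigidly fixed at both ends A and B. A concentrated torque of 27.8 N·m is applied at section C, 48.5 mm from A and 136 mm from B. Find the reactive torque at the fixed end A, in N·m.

Compatibility: T_A·a/J_AC = T_B·b/J_CB with T_A + T_B = T₀.
J_AC = 2.80×10^-9 m⁴, J_CB = 1.49×10^-9 m⁴, so T_A = T₀·(J_AC/a)/((J_AC/a)+(J_CB/b)) = 23.37 N·m, T_B = 4.430 N·m.

23.4 N·m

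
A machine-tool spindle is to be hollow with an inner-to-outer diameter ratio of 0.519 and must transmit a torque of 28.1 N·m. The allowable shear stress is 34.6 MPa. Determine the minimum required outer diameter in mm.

16.5 mm

For a hollow shaft with d_i/d_o = 0.519: τ_max = 16T/(π d_o³ (1−k⁴)), so d_o = [16T/(π τ_allow (1−k⁴))]^(1/3) = [16·28.10/(π·3.46×10^7·0.9274)]^(1/3) = 0.01646 m.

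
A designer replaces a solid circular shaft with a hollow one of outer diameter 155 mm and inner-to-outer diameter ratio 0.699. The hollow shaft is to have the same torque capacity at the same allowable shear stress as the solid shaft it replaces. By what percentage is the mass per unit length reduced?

Equal τ_max and T ⇒ the solid shaft needs d_s³ = d_o³(1−k⁴), so d_s = 155·(1−0.699⁴)^(1/3) = 141.5 mm.
Area ratio A_h/A_s = d_o²(1−k²)/d_s² = (1−k²)/(1−k⁴)^(2/3) = 0.6134.
Mass saving = 1 − 0.6134 = 38.7 %.

38.7 %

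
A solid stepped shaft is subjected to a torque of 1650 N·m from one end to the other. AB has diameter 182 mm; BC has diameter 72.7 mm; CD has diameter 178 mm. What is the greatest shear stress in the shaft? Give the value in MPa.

Under the same torque, τ_max = 16T/(πd³) is largest where d is smallest — segment BC (d = 72.7 mm).
τ_max = 16·1650/(π·(0.0727)³) = 2.187×10^7 Pa.

21.9 MPa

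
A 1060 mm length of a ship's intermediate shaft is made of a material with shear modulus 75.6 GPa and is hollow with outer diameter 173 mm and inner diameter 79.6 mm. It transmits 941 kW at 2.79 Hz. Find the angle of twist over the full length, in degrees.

ω = 2π·2.79 = 17.53 rad/s, so T = P/ω = 941×10³ / 17.53 = 53680 N·m.
J = π(d_o⁴ − d_i⁴)/32 = π(0.173⁴ − 0.0796⁴)/32 = 8.400×10^-5 m⁴.
θ = T·L/(G·J) = 53680 × 1.06 / (75.6×10⁹ × 8.400×10^-5) = 8.960×10^-3 rad.

0.513°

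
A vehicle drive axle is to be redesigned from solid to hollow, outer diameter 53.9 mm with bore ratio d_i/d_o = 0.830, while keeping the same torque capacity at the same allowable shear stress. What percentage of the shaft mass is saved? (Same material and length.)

52.2 %

Equal τ_max and T ⇒ the solid shaft needs d_s³ = d_o³(1−k⁴), so d_s = 53.9·(1−0.830⁴)^(1/3) = 43.49 mm.
Area ratio A_h/A_s = d_o²(1−k²)/d_s² = (1−k²)/(1−k⁴)^(2/3) = 0.4778.
Mass saving = 1 − 0.4778 = 52.2 %.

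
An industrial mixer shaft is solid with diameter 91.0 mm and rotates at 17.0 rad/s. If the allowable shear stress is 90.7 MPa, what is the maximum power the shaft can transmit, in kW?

J = πd⁴/32 = π(0.0910)⁴/32 = 6.732×10^-6 m⁴.
T_max = τ_allow·J/r = 9.07×10^7 × 6.732×10^-6 / 0.0455 = 13420 N·m.
ω = 17.0 rad/s, so P_max = T_max·ω = 2.281×10^5 W.

228 kW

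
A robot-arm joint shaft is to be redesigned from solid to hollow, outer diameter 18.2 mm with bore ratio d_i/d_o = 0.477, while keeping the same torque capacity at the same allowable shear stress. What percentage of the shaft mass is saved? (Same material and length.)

Equal τ_max and T ⇒ the solid shaft needs d_s³ = d_o³(1−k⁴), so d_s = 18.2·(1−0.477⁴)^(1/3) = 17.88 mm.
Area ratio A_h/A_s = d_o²(1−k²)/d_s² = (1−k²)/(1−k⁴)^(2/3) = 0.8003.
Mass saving = 1 − 0.8003 = 20.0 %.

20.0 %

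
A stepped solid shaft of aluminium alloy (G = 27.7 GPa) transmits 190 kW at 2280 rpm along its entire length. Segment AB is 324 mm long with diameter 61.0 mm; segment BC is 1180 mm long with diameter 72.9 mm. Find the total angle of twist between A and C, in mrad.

19.1 mrad

ω = 2π·2280/60 = 238.8 rad/s, so T = P/ω = 190×10³ / 238.8 = 795.8 N·m.
J_AB = π(0.0610)⁴/32 = 1.36×10^-6 m⁴; J_BC = π(0.0729)⁴/32 = 2.77×10^-6 m⁴.
θ = (T/G)·Σ L_i/J_i = (795.8/27.7×10⁹)·(0.324/1.36×10^-6 + 1.18/2.77×10^-6) = 0.01907 rad.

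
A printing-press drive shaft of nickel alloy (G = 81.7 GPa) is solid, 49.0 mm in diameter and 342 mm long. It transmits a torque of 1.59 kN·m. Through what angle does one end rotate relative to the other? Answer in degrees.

J = πd⁴/32 = π(0.0490)⁴/32 = 5.660×10^-7 m⁴.
θ = T·L/(G·J) = 1590 × 0.342 / (81.7×10⁹ × 5.660×10^-7) = 0.01176 rad.

0.674°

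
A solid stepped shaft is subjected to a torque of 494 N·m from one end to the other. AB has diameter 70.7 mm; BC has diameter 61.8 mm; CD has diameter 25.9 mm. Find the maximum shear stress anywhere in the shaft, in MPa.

Under the same torque, τ_max = 16T/(πd³) is largest where d is smallest — segment CD (d = 25.9 mm).
τ_max = 16·494.0/(π·(0.0259)³) = 1.448×10^8 Pa.

145 MPa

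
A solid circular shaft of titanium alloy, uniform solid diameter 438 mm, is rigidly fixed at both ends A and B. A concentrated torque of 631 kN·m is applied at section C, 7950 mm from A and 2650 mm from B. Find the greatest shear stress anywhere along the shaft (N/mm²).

With uniform GJ and both ends fixed, compatibility θ_AC = θ_CB gives T_A·a = T_B·b, together with T_A + T_B = T₀.
T_A = T₀·b/(a+b) = 631000·2650/10600 = 157700 N·m; T_B = 473200 N·m.
τ in each portion: τ_AC = 9.56×10^6 Pa, τ_CB = 2.87×10^7 Pa; maximum is in CB.
τ_max = T_CB·r/J = 473200·0.219/3.61×10^-3 = 2.868×10^7 Pa.

28.7 N/mm²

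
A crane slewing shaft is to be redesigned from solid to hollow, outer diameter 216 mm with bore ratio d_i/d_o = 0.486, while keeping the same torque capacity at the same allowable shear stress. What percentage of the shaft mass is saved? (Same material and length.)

Equal τ_max and T ⇒ the solid shaft needs d_s³ = d_o³(1−k⁴), so d_s = 216·(1−0.486⁴)^(1/3) = 211.9 mm.
Area ratio A_h/A_s = d_o²(1−k²)/d_s² = (1−k²)/(1−k⁴)^(2/3) = 0.7936.
Mass saving = 1 − 0.7936 = 20.6 %.

20.6 %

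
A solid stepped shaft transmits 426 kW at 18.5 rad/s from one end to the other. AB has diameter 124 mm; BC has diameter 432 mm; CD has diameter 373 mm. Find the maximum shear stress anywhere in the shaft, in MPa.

ω = 18.5 rad/s, so T = P/ω = 426×10³ / 18.50 = 23030 N·m.
Under the same torque, τ_max = 16T/(πd³) is largest where d is smallest — segment AB (d = 124 mm).
τ_max = 16·23030/(π·(0.124)³) = 6.151×10^7 Pa.

61.5 MPa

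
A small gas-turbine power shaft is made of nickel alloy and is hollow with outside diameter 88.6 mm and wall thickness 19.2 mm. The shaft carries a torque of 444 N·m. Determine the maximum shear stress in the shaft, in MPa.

3.62 MPa

J = π(d_o⁴ − d_i⁴)/32 = π(0.0886⁴ − 0.0502⁴)/32 = 5.426×10^-6 m⁴.
τ_max = T·r/J = 444.0 × 0.0443 / 5.426×10^-6 = 3.625×10^6 Pa.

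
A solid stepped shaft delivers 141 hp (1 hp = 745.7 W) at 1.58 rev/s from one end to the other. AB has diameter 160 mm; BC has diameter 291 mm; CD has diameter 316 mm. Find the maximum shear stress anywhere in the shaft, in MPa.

13.2 MPa

ω = 2π·1.58 = 9.927 rad/s, so T = P/ω = 141×745.7 / 9.927 = 10590 N·m.
Under the same torque, τ_max = 16T/(πd³) is largest where d is smallest — segment AB (d = 160 mm).
τ_max = 16·10590/(π·(0.160)³) = 1.317×10^7 Pa.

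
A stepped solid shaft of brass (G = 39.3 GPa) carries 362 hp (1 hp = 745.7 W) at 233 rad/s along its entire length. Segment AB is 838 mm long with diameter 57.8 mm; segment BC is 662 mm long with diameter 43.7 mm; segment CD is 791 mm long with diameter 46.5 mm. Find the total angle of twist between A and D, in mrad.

128 mrad

ω = 233 rad/s, so T = P/ω = 362×745.7 / 233.0 = 1159 N·m.
J_AB = π(0.0578)⁴/32 = 1.10×10^-6 m⁴; J_BC = π(0.0437)⁴/32 = 3.58×10^-7 m⁴; J_CD = π(0.0465)⁴/32 = 4.59×10^-7 m⁴.
θ = (T/G)·Σ L_i/J_i = (1159/39.3×10⁹)·(0.838/1.10×10^-6 + 0.662/3.58×10^-7 + 0.791/4.59×10^-7) = 0.1279 rad.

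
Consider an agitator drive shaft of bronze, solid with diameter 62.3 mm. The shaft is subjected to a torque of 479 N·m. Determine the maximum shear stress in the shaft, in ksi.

J = πd⁴/32 = π(0.0623)⁴/32 = 1.479×10^-6 m⁴.
τ_max = T·r/J = 479.0 × 0.0311 / 1.479×10^-6 = 1.009×10^7 Pa.

1.46 ksi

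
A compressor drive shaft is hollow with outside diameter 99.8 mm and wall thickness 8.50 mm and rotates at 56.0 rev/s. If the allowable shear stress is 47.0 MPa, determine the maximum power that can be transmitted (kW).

J = π(d_o⁴ − d_i⁴)/32 = π(0.0998⁴ − 0.0828⁴)/32 = 5.125×10^-6 m⁴.
T_max = τ_allow·J/r = 4.70×10^7 × 5.125×10^-6 / 0.0499 = 4827 N·m.
ω = 2π·56.0 = 351.9 rad/s, so P_max = T_max·ω = 1.698×10^6 W.

1700 kW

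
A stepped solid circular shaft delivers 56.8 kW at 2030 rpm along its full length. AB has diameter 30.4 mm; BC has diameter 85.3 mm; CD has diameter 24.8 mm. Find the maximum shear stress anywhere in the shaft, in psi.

ω = 2π·2030/60 = 212.6 rad/s, so T = P/ω = 56.8×10³ / 212.6 = 267.2 N·m.
Under the same torque, τ_max = 16T/(πd³) is largest where d is smallest — segment CD (d = 24.8 mm).
τ_max = 16·267.2/(π·(0.0248)³) = 8.922×10^7 Pa.

12900 psi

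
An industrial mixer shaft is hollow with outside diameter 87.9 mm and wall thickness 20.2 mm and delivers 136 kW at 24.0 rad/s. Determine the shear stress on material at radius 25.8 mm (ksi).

ω = 24.0 rad/s, so T = P/ω = 136×10³ / 24.00 = 5667 N·m.
J = π(d_o⁴ − d_i⁴)/32 = π(0.0879⁴ − 0.0475⁴)/32 = 5.361×10^-6 m⁴.
Shear stress varies linearly with radius: τ = T·r/J = 5667 × 0.0258 / 5.361×10^-6 = 2.727×10^7 Pa.

3.96 ksi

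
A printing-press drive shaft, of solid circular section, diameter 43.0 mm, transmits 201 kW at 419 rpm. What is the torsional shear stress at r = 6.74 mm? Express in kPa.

92000 kPa

ω = 2π·419/60 = 43.88 rad/s, so T = P/ω = 201×10³ / 43.88 = 4581 N·m.
J = πd⁴/32 = π(0.0430)⁴/32 = 3.356×10^-7 m⁴.
Shear stress varies linearly with radius: τ = T·r/J = 4581 × 0.00674 / 3.356×10^-7 = 9.199×10^7 Pa.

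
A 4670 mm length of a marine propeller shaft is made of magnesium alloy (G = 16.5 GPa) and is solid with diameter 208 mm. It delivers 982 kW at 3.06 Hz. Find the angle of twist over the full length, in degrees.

4.51°

ω = 2π·3.06 = 19.23 rad/s, so T = P/ω = 982×10³ / 19.23 = 51080 N·m.
J = πd⁴/32 = π(0.208)⁴/32 = 1.838×10^-4 m⁴.
θ = T·L/(G·J) = 51080 × 4.67 / (16.5×10⁹ × 1.838×10^-4) = 0.07867 rad.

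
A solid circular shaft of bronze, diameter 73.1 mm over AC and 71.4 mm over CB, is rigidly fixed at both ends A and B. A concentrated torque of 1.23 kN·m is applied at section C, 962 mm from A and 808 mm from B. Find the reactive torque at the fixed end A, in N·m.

Compatibility: T_A·a/J_AC = T_B·b/J_CB with T_A + T_B = T₀.
J_AC = 2.80×10^-6 m⁴, J_CB = 2.55×10^-6 m⁴, so T_A = T₀·(J_AC/a)/((J_AC/a)+(J_CB/b)) = 590.3 N·m, T_B = 639.7 N·m.

590 N·m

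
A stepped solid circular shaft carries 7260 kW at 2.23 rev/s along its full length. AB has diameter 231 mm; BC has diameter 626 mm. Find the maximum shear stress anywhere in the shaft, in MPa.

ω = 2π·2.23 = 14.01 rad/s, so T = P/ω = 7260×10³ / 14.01 = 518100 N·m.
Under the same torque, τ_max = 16T/(πd³) is largest where d is smallest — segment AB (d = 231 mm).
τ_max = 16·518100/(π·(0.231)³) = 2.141×10^8 Pa.

214 MPa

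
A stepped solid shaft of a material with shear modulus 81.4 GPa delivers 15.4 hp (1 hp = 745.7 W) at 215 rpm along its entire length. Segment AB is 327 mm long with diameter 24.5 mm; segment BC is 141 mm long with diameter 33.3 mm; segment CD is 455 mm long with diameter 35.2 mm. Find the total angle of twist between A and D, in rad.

0.0842 rad

ω = 2π·215/60 = 22.51 rad/s, so T = P/ω = 15.4×745.7 / 22.51 = 510.1 N·m.
J_AB = π(0.0245)⁴/32 = 3.54×10^-8 m⁴; J_BC = π(0.0333)⁴/32 = 1.21×10^-7 m⁴; J_CD = π(0.0352)⁴/32 = 1.51×10^-7 m⁴.
θ = (T/G)·Σ L_i/J_i = (510.1/81.4×10⁹)·(0.327/3.54×10^-8 + 0.141/1.21×10^-7 + 0.455/1.51×10^-7) = 0.08416 rad.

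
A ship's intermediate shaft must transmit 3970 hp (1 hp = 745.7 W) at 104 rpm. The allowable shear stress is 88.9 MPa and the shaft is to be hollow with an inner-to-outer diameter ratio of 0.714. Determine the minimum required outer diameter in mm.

276 mm

ω = 2π·104/60 = 10.89 rad/s, so T = P/ω = 3970×745.7 / 10.89 = 271800 N·m.
For a hollow shaft with d_i/d_o = 0.714: τ_max = 16T/(π d_o³ (1−k⁴)), so d_o = [16T/(π τ_allow (1−k⁴))]^(1/3) = [16·271800/(π·8.89×10^7·0.7401)]^(1/3) = 0.2761 m.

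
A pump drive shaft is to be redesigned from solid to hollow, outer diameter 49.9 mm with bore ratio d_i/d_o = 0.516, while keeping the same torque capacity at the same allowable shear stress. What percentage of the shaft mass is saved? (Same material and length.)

Equal τ_max and T ⇒ the solid shaft needs d_s³ = d_o³(1−k⁴), so d_s = 49.9·(1−0.516⁴)^(1/3) = 48.69 mm.
Area ratio A_h/A_s = d_o²(1−k²)/d_s² = (1−k²)/(1−k⁴)^(2/3) = 0.7706.
Mass saving = 1 − 0.7706 = 22.9 %.

22.9 %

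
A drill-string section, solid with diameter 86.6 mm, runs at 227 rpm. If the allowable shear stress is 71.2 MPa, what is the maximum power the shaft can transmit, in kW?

J = πd⁴/32 = π(0.0866)⁴/32 = 5.522×10^-6 m⁴.
T_max = τ_allow·J/r = 7.12×10^7 × 5.522×10^-6 / 0.0433 = 9080 N·m.
ω = 2π·227/60 = 23.77 rad/s, so P_max = T_max·ω = 2.158×10^5 W.

216 kW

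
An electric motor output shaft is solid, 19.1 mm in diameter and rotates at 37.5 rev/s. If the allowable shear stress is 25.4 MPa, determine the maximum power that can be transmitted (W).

8190 W

J = πd⁴/32 = π(0.0191)⁴/32 = 1.307×10^-8 m⁴.
T_max = τ_allow·J/r = 2.54×10^7 × 1.307×10^-8 / 0.00955 = 34.75 N·m.
ω = 2π·37.5 = 235.6 rad/s, so P_max = T_max·ω = 8188 W.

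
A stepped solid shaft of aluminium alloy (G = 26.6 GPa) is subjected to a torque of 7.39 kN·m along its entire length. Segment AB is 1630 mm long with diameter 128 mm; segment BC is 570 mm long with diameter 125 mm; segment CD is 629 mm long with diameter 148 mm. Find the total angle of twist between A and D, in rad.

J_AB = π(0.128)⁴/32 = 2.64×10^-5 m⁴; J_BC = π(0.125)⁴/32 = 2.40×10^-5 m⁴; J_CD = π(0.148)⁴/32 = 4.71×10^-5 m⁴.
θ = (T/G)·Σ L_i/J_i = (7390/26.6×10⁹)·(1.63/2.64×10^-5 + 0.570/2.40×10^-5 + 0.629/4.71×10^-5) = 0.02750 rad.

0.0275 rad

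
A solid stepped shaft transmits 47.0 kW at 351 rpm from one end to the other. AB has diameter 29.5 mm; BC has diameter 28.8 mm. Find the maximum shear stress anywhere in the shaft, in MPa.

273 MPa

ω = 2π·351/60 = 36.76 rad/s, so T = P/ω = 47.0×10³ / 36.76 = 1279 N·m.
Under the same torque, τ_max = 16T/(πd³) is largest where d is smallest — segment BC (d = 28.8 mm).
τ_max = 16·1279/(π·(0.0288)³) = 2.726×10^8 Pa.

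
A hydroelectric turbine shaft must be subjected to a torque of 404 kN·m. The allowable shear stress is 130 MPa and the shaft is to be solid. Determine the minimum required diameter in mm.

For a solid shaft τ_max = 16T/(πd³), so d = (16T/(π τ_allow))^(1/3) = (16·404000/(π·1.30×10^8))^(1/3) = 0.2511 m.

251 mm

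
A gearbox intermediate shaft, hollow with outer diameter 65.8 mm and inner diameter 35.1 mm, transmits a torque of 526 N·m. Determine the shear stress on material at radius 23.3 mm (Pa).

7.25e6 Pa

J = π(d_o⁴ − d_i⁴)/32 = π(0.0658⁴ − 0.0351⁴)/32 = 1.691×10^-6 m⁴.
Shear stress varies linearly with radius: τ = T·r/J = 526.0 × 0.0233 / 1.691×10^-6 = 7.246×10^6 Pa.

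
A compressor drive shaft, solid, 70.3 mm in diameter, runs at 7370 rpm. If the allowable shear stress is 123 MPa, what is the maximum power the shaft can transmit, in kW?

6480 kW

J = πd⁴/32 = π(0.0703)⁴/32 = 2.398×10^-6 m⁴.
T_max = τ_allow·J/r = 1.23×10^8 × 2.398×10^-6 / 0.0352 = 8391 N·m.
ω = 2π·7370/60 = 771.8 rad/s, so P_max = T_max·ω = 6.476×10^6 W.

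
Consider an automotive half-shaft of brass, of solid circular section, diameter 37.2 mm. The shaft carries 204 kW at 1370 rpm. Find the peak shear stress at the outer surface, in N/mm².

ω = 2π·1370/60 = 143.5 rad/s, so T = P/ω = 204×10³ / 143.5 = 1422 N·m.
J = πd⁴/32 = π(0.0372)⁴/32 = 1.880×10^-7 m⁴.
τ_max = T·r/J = 1422 × 0.0186 / 1.880×10^-7 = 1.407×10^8 Pa.

141 N/mm²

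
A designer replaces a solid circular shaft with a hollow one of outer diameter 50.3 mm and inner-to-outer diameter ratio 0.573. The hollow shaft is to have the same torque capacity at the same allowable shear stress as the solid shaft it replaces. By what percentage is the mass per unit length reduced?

27.5 %

Equal τ_max and T ⇒ the solid shaft needs d_s³ = d_o³(1−k⁴), so d_s = 50.3·(1−0.573⁴)^(1/3) = 48.42 mm.
Area ratio A_h/A_s = d_o²(1−k²)/d_s² = (1−k²)/(1−k⁴)^(2/3) = 0.7247.
Mass saving = 1 − 0.7247 = 27.5 %.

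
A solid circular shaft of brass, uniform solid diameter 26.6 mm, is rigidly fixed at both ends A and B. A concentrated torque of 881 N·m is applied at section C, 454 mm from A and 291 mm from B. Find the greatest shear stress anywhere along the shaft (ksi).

With uniform GJ and both ends fixed, compatibility θ_AC = θ_CB gives T_A·a = T_B·b, together with T_A + T_B = T₀.
T_A = T₀·b/(a+b) = 881.0·291/745.0 = 344.1 N·m; T_B = 536.9 N·m.
τ in each portion: τ_AC = 9.31×10^7 Pa, τ_CB = 1.45×10^8 Pa; maximum is in CB.
τ_max = T_CB·r/J = 536.9·0.0133/4.92×10^-8 = 1.453×10^8 Pa.

21.1 ksi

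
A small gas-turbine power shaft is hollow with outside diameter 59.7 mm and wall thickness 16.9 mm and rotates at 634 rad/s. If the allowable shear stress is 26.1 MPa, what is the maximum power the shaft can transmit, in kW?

J = π(d_o⁴ − d_i⁴)/32 = π(0.0597⁴ − 0.0259⁴)/32 = 1.203×10^-6 m⁴.
T_max = τ_allow·J/r = 2.61×10^7 × 1.203×10^-6 / 0.0299 = 1052 N·m.
ω = 634 rad/s, so P_max = T_max·ω = 6.668×10^5 W.

667 kW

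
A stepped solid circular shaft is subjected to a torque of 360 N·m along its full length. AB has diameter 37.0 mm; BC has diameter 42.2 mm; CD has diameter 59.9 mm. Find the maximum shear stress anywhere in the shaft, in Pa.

Under the same torque, τ_max = 16T/(πd³) is largest where d is smallest — segment AB (d = 37.0 mm).
τ_max = 16·360.0/(π·(0.0370)³) = 3.620×10^7 Pa.

3.62e7 Pa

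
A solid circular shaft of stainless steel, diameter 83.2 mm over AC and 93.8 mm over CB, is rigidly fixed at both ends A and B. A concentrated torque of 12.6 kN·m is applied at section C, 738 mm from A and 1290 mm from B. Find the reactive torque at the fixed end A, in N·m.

6550 N·m

Compatibility: T_A·a/J_AC = T_B·b/J_CB with T_A + T_B = T₀.
J_AC = 4.70×10^-6 m⁴, J_CB = 7.60×10^-6 m⁴, so T_A = T₀·(J_AC/a)/((J_AC/a)+(J_CB/b)) = 6548 N·m, T_B = 6052 N·m.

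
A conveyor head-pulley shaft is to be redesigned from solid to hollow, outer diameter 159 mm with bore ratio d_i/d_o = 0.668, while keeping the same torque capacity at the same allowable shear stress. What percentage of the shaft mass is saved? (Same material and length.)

35.8 %

Equal τ_max and T ⇒ the solid shaft needs d_s³ = d_o³(1−k⁴), so d_s = 159·(1−0.668⁴)^(1/3) = 147.7 mm.
Area ratio A_h/A_s = d_o²(1−k²)/d_s² = (1−k²)/(1−k⁴)^(2/3) = 0.6421.
Mass saving = 1 − 0.6421 = 35.8 %.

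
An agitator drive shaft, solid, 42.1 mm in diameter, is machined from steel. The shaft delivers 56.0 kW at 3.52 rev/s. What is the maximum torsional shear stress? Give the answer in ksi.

25.1 ksi

ω = 2π·3.52 = 22.12 rad/s, so T = P/ω = 56.0×10³ / 22.12 = 2532 N·m.
J = πd⁴/32 = π(0.0421)⁴/32 = 3.084×10^-7 m⁴.
τ_max = T·r/J = 2532 × 0.0210 / 3.084×10^-7 = 1.728×10^8 Pa.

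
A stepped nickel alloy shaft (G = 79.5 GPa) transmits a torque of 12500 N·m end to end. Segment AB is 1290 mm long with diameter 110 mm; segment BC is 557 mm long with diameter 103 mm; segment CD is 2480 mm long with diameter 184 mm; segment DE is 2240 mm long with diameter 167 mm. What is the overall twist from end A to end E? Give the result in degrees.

J_AB = π(0.110)⁴/32 = 1.44×10^-5 m⁴; J_BC = π(0.103)⁴/32 = 1.10×10^-5 m⁴; J_CD = π(0.184)⁴/32 = 1.13×10^-4 m⁴; J_DE = π(0.167)⁴/32 = 7.64×10^-5 m⁴.
θ = (T/G)·Σ L_i/J_i = (12500/79.5×10⁹)·(1.29/1.44×10^-5 + 0.557/1.10×10^-5 + 2.48/1.13×10^-4 + 2.24/7.64×10^-5) = 0.03011 rad.

1.73°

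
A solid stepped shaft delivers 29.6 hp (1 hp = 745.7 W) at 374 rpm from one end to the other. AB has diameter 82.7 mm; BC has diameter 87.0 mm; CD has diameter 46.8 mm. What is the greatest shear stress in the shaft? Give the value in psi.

4060 psi

ω = 2π·374/60 = 39.17 rad/s, so T = P/ω = 29.6×745.7 / 39.17 = 563.6 N·m.
Under the same torque, τ_max = 16T/(πd³) is largest where d is smallest — segment CD (d = 46.8 mm).
τ_max = 16·563.6/(π·(0.0468)³) = 2.800×10^7 Pa.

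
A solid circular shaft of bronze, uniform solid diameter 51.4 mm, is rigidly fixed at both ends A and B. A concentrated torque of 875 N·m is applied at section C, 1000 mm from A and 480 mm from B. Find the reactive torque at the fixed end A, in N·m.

284 N·m

With uniform GJ and both ends fixed, compatibility θ_AC = θ_CB gives T_A·a = T_B·b, together with T_A + T_B = T₀.
T_A = T₀·b/(a+b) = 875.0·480/1480 = 283.8 N·m; T_B = 591.2 N·m.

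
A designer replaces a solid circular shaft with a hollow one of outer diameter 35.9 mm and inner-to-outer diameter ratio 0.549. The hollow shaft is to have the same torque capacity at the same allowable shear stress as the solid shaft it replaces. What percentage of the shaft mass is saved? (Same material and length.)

25.6 %

Equal τ_max and T ⇒ the solid shaft needs d_s³ = d_o³(1−k⁴), so d_s = 35.9·(1−0.549⁴)^(1/3) = 34.78 mm.
Area ratio A_h/A_s = d_o²(1−k²)/d_s² = (1−k²)/(1−k⁴)^(2/3) = 0.7444.
Mass saving = 1 − 0.7444 = 25.6 %.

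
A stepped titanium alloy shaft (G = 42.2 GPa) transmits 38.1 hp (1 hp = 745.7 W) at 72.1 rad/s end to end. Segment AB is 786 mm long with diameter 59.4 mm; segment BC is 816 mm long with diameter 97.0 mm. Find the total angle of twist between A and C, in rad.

ω = 72.1 rad/s, so T = P/ω = 38.1×745.7 / 72.10 = 394.1 N·m.
J_AB = π(0.0594)⁴/32 = 1.22×10^-6 m⁴; J_BC = π(0.0970)⁴/32 = 8.69×10^-6 m⁴.
θ = (T/G)·Σ L_i/J_i = (394.1/42.2×10⁹)·(0.786/1.22×10^-6 + 0.816/8.69×10^-6) = 6.882×10^-3 rad.

0.00688 rad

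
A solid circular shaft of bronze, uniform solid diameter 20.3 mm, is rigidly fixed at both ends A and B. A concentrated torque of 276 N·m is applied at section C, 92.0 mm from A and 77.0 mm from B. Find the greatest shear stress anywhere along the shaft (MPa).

With uniform GJ and both ends fixed, compatibility θ_AC = θ_CB gives T_A·a = T_B·b, together with T_A + T_B = T₀.
T_A = T₀·b/(a+b) = 276.0·77.0/169.0 = 125.8 N·m; T_B = 150.2 N·m.
τ in each portion: τ_AC = 7.66×10^7 Pa, τ_CB = 9.15×10^7 Pa; maximum is in CB.
τ_max = T_CB·r/J = 150.2·0.0102/1.67×10^-8 = 9.147×10^7 Pa.

91.5 MPa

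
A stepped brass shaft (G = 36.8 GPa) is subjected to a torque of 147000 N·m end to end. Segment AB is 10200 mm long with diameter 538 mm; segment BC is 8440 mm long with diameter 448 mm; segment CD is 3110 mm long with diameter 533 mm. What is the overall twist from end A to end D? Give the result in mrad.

J_AB = π(0.538)⁴/32 = 8.22×10^-3 m⁴; J_BC = π(0.448)⁴/32 = 3.95×10^-3 m⁴; J_CD = π(0.533)⁴/32 = 7.92×10^-3 m⁴.
θ = (T/G)·Σ L_i/J_i = (147000/36.8×10⁹)·(10.2/8.22×10^-3 + 8.44/3.95×10^-3 + 3.11/7.92×10^-3) = 0.01505 rad.

15.0 mrad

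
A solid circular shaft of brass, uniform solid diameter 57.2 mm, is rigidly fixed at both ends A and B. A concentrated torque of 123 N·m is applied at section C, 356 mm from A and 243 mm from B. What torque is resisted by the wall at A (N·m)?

49.9 N·m

With uniform GJ and both ends fixed, compatibility θ_AC = θ_CB gives T_A·a = T_B·b, together with T_A + T_B = T₀.
T_A = T₀·b/(a+b) = 123.0·243/599.0 = 49.90 N·m; T_B = 73.10 N·m.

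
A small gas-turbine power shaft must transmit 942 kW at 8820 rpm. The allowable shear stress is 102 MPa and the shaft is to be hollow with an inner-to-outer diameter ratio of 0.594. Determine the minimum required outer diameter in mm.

38.7 mm

ω = 2π·8820/60 = 923.6 rad/s, so T = P/ω = 942×10³ / 923.6 = 1020 N·m.
For a hollow shaft with d_i/d_o = 0.594: τ_max = 16T/(π d_o³ (1−k⁴)), so d_o = [16T/(π τ_allow (1−k⁴))]^(1/3) = [16·1020/(π·1.02×10^8·0.8755)]^(1/3) = 0.03875 m.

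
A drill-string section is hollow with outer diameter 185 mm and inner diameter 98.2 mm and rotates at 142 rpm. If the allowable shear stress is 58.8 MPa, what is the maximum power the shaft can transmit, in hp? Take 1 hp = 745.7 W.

1340 hp

J = π(d_o⁴ − d_i⁴)/32 = π(0.185⁴ − 0.0982⁴)/32 = 1.059×10^-4 m⁴.
T_max = τ_allow·J/r = 5.88×10^7 × 1.059×10^-4 / 0.0925 = 67300 N·m.
ω = 2π·142/60 = 14.87 rad/s, so P_max = T_max·ω = 1.001×10^6 W.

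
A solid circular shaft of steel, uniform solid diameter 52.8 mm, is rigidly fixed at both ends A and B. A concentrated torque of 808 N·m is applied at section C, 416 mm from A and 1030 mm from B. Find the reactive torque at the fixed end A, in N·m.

With uniform GJ and both ends fixed, compatibility θ_AC = θ_CB gives T_A·a = T_B·b, together with T_A + T_B = T₀.
T_A = T₀·b/(a+b) = 808.0·1030/1446 = 575.5 N·m; T_B = 232.5 N·m.

576 N·m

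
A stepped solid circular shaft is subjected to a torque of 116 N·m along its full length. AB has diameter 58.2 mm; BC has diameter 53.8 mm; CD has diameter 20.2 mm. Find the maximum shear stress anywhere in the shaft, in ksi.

10.4 ksi

Under the same torque, τ_max = 16T/(πd³) is largest where d is smallest — segment CD (d = 20.2 mm).
τ_max = 16·116.0/(π·(0.0202)³) = 7.168×10^7 Pa.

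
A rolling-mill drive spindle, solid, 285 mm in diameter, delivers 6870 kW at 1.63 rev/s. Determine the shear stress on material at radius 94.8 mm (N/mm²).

ω = 2π·1.63 = 10.24 rad/s, so T = P/ω = 6870×10³ / 10.24 = 670800 N·m.
J = πd⁴/32 = π(0.285)⁴/32 = 6.477×10^-4 m⁴.
Shear stress varies linearly with radius: τ = T·r/J = 670800 × 0.0948 / 6.477×10^-4 = 9.818×10^7 Pa.

98.2 N/mm²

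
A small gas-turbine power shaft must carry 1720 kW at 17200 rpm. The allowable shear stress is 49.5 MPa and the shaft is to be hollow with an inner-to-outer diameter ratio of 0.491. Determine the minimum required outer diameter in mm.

47.1 mm

ω = 2π·17200/60 = 1801 rad/s, so T = P/ω = 1720×10³ / 1801 = 954.9 N·m.
For a hollow shaft with d_i/d_o = 0.491: τ_max = 16T/(π d_o³ (1−k⁴)), so d_o = [16T/(π τ_allow (1−k⁴))]^(1/3) = [16·954.9/(π·4.95×10^7·0.9419)]^(1/3) = 0.04707 m.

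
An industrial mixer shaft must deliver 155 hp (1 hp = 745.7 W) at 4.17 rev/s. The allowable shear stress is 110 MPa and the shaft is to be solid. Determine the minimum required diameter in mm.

ω = 2π·4.17 = 26.20 rad/s, so T = P/ω = 155×745.7 / 26.20 = 4411 N·m.
For a solid shaft τ_max = 16T/(πd³), so d = (16T/(π τ_allow))^(1/3) = (16·4411/(π·1.10×10^8))^(1/3) = 0.05889 m.

58.9 mm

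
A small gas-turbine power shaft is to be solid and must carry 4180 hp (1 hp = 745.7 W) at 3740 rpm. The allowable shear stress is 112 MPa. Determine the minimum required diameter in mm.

71.3 mm

ω = 2π·3740/60 = 391.7 rad/s, so T = P/ω = 4180×745.7 / 391.7 = 7959 N·m.
For a solid shaft τ_max = 16T/(πd³), so d = (16T/(π τ_allow))^(1/3) = (16·7959/(π·1.12×10^8))^(1/3) = 0.07126 m.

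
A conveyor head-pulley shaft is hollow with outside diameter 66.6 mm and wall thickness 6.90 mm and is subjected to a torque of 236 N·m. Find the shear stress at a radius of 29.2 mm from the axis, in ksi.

0.855 ksi

J = π(d_o⁴ − d_i⁴)/32 = π(0.0666⁴ − 0.0528⁴)/32 = 1.168×10^-6 m⁴.
Shear stress varies linearly with radius: τ = T·r/J = 236.0 × 0.0292 / 1.168×10^-6 = 5.898×10^6 Pa.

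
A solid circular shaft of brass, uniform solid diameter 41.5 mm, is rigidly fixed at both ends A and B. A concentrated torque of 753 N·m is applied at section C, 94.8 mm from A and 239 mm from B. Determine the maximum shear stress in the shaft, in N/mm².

38.4 N/mm²

With uniform GJ and both ends fixed, compatibility θ_AC = θ_CB gives T_A·a = T_B·b, together with T_A + T_B = T₀.
T_A = T₀·b/(a+b) = 753.0·239/333.8 = 539.1 N·m; T_B = 213.9 N·m.
τ in each portion: τ_AC = 3.84×10^7 Pa, τ_CB = 1.52×10^7 Pa; maximum is in AC.
τ_max = T_AC·r/J = 539.1·0.0208/2.91×10^-7 = 3.842×10^7 Pa.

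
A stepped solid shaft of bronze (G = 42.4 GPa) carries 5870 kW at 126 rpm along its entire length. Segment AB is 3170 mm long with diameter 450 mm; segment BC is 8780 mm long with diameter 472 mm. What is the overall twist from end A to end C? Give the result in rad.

0.0272 rad

ω = 2π·126/60 = 13.19 rad/s, so T = P/ω = 5870×10³ / 13.19 = 444900 N·m.
J_AB = π(0.450)⁴/32 = 4.03×10^-3 m⁴; J_BC = π(0.472)⁴/32 = 4.87×10^-3 m⁴.
θ = (T/G)·Σ L_i/J_i = (444900/42.4×10⁹)·(3.17/4.03×10^-3 + 8.78/4.87×10^-3) = 0.02717 rad.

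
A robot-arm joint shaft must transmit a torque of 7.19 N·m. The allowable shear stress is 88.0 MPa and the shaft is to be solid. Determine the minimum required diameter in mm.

7.47 mm

For a solid shaft τ_max = 16T/(πd³), so d = (16T/(π τ_allow))^(1/3) = (16·7.190/(π·8.80×10^7))^(1/3) = 0.007466 m.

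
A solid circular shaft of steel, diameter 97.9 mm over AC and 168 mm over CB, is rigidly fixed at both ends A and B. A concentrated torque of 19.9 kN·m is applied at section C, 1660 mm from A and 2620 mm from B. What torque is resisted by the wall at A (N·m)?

3060 N·m

Compatibility: T_A·a/J_AC = T_B·b/J_CB with T_A + T_B = T₀.
J_AC = 9.02×10^-6 m⁴, J_CB = 7.82×10^-5 m⁴, so T_A = T₀·(J_AC/a)/((J_AC/a)+(J_CB/b)) = 3064 N·m, T_B = 16840 N·m.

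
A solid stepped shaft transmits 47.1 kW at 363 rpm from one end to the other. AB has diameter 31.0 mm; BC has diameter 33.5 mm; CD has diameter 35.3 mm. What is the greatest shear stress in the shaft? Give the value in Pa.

2.12e8 Pa

ω = 2π·363/60 = 38.01 rad/s, so T = P/ω = 47.1×10³ / 38.01 = 1239 N·m.
Under the same torque, τ_max = 16T/(πd³) is largest where d is smallest — segment AB (d = 31.0 mm).
τ_max = 16·1239/(π·(0.0310)³) = 2.118×10^8 Pa.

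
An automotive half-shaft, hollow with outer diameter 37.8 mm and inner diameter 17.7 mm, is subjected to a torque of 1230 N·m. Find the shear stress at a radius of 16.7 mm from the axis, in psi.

15600 psi

J = π(d_o⁴ − d_i⁴)/32 = π(0.0378⁴ − 0.0177⁴)/32 = 1.908×10^-7 m⁴.
Shear stress varies linearly with radius: τ = T·r/J = 1230 × 0.0167 / 1.908×10^-7 = 1.077×10^8 Pa.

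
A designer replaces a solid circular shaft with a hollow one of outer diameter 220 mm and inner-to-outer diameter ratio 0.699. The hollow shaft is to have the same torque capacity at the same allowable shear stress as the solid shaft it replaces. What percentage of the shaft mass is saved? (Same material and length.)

Equal τ_max and T ⇒ the solid shaft needs d_s³ = d_o³(1−k⁴), so d_s = 220·(1−0.699⁴)^(1/3) = 200.9 mm.
Area ratio A_h/A_s = d_o²(1−k²)/d_s² = (1−k²)/(1−k⁴)^(2/3) = 0.6134.
Mass saving = 1 − 0.6134 = 38.7 %.

38.7 %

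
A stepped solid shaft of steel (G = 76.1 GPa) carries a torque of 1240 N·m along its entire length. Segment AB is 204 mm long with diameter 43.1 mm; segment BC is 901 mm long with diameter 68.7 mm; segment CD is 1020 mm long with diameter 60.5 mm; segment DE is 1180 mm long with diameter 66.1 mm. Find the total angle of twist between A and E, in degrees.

2.26°

J_AB = π(0.0431)⁴/32 = 3.39×10^-7 m⁴; J_BC = π(0.0687)⁴/32 = 2.19×10^-6 m⁴; J_CD = π(0.0605)⁴/32 = 1.32×10^-6 m⁴; J_DE = π(0.0661)⁴/32 = 1.87×10^-6 m⁴.
θ = (T/G)·Σ L_i/J_i = (1240/76.1×10⁹)·(0.204/3.39×10^-7 + 0.901/2.19×10^-6 + 1.02/1.32×10^-6 + 1.18/1.87×10^-6) = 0.03942 rad.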